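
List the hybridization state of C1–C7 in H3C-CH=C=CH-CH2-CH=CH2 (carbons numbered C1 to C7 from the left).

C1 (4 σ bonds) has steric number 4: sp3.
C2 carries 3 σ bonds, plus one π bond, giving a steric number of 3, so it is sp2.
C3 has 2 σ bonds, plus two π bonds: steric number 2 → sp.
C4 carries 3 σ bonds, plus one π bond, giving a steric number of 3, so it is sp2.
C5 (4 σ bonds) has steric number 4: sp3.
C6 is sp2: 3 σ bonds, plus one π bond, 3 electron-density regions.
C7 carries 3 σ bonds, plus one π bond, giving a steric number of 3, so it is sp2.

C1 sp3, C2 sp2, C3 sp, C4 sp2, C5 sp3, C6 sp2, C7 sp2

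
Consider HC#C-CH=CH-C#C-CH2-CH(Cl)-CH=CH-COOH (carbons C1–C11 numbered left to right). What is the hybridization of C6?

C6 — 2 σ bonds, plus two π bonds. Steric number 2, so sp.

sp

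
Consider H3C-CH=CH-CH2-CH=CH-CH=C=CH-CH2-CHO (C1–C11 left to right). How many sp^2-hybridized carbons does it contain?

7

C1: sp3
C2: sp2 ✓
C3: sp2 ✓
C4: sp3
C5: sp2 ✓
C6: sp2 ✓
C7: sp2 ✓
C8: sp
C9: sp2 ✓
C10: sp3
C11: sp2 ✓
C2, C3, C5, C6, C7, C9, C11 → 7 sp2 carbons.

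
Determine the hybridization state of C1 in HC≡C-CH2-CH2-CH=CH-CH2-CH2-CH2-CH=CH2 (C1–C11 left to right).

sp

C1 carries 2 σ bonds, plus two π bonds, giving a steric number of 2, so it is sp.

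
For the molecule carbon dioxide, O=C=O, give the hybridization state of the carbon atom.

sp

Two σ bonds, two π bonds → steric number 2 → sp.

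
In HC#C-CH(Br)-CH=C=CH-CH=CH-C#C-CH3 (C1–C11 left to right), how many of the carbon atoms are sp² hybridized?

4

C1: sp
C2: sp
C3: sp3
C4: sp2 ✓
C5: sp
C6: sp2 ✓
C7: sp2 ✓
C8: sp2 ✓
C9: sp
C10: sp
C11: sp3
C4, C6, C7, C8 → 4 sp2 carbons.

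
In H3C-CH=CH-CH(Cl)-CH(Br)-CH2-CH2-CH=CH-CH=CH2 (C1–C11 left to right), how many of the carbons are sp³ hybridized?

5

C1: sp3 ✓
C2: sp2
C3: sp2
C4: sp3 ✓
C5: sp3 ✓
C6: sp3 ✓
C7: sp3 ✓
C8: sp2
C9: sp2
C10: sp2
C11: sp2
C1, C4, C5, C6, C7 → 5 sp3 carbons.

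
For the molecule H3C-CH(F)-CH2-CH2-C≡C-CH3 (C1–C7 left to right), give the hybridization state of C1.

sp^3

C1 carries 4 σ bonds, giving a steric number of 4, so it is sp3.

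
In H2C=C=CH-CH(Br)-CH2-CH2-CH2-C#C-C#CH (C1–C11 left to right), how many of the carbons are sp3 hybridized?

C1: sp2
C2: sp
C3: sp2
C4: sp3 ✓
C5: sp3 ✓
C6: sp3 ✓
C7: sp3 ✓
C8: sp
C9: sp
C10: sp
C11: sp
C4, C5, C6, C7 → 4 sp3 carbons.

4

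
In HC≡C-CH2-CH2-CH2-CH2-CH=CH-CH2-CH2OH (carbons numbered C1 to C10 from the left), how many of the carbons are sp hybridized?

C1: sp ✓
C2: sp ✓
C3: sp3
C4: sp3
C5: sp3
C6: sp3
C7: sp2
C8: sp2
C9: sp3
C10: sp3
C1, C2 → 2 sp carbons.

2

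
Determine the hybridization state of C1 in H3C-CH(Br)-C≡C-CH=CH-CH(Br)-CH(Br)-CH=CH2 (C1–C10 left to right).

C1 — 4 σ bonds. Steric number 4, so sp3.

sp3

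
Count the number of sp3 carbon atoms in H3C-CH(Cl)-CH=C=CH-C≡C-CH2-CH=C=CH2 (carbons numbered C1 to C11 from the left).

3

C1: sp3 ✓
C2: sp3 ✓
C3: sp2
C4: sp
C5: sp2
C6: sp
C7: sp
C8: sp3 ✓
C9: sp2
C10: sp
C11: sp2
C1, C2, C8 → 3 sp3 carbons.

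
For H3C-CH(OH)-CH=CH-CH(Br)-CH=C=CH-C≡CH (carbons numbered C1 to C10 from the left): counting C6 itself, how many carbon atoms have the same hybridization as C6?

C6 is sp2 (one π bond).
C1: sp3
C2: sp3
C3: sp2 ✓
C4: sp2 ✓
C5: sp3
C6: sp2 ✓
C7: sp
C8: sp2 ✓
C9: sp
C10: sp
4 carbons are sp2.

4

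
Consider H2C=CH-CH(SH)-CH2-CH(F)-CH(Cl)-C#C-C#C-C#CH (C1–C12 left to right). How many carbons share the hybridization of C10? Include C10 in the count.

6

C10 is sp (two π bonds).
C1: sp2
C2: sp2
C3: sp3
C4: sp3
C5: sp3
C6: sp3
C7: sp ✓
C8: sp ✓
C9: sp ✓
C10: sp ✓
C11: sp ✓
C12: sp ✓
6 carbons are sp.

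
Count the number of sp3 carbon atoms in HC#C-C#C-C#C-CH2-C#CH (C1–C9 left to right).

C1: sp
C2: sp
C3: sp
C4: sp
C5: sp
C6: sp
C7: sp3 ✓
C8: sp
C9: sp
C7 → 1 sp3 carbon.

1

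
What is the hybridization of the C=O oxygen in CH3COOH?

sp²

The C=O oxygen — 1 σ bond and 2 lone pairs, plus one π bond. Steric number 3, so sp2.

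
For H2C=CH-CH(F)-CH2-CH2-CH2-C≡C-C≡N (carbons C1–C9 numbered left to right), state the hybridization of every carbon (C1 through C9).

C1 is sp2: 3 σ bonds, plus one π bond, 3 electron-density regions.
C2 (3 σ bonds, plus one π bond) has steric number 3: sp2.
C3: 4 σ bonds — 4 electron domains, sp3.
C4 — 4 σ bonds. Steric number 4, so sp3.
C5: 4 σ bonds; 4 regions of electron density → sp3.
C6: 4 σ bonds; 4 regions of electron density → sp3.
C7 has 2 σ bonds, plus two π bonds: steric number 2 → sp.
C8: 2 σ bonds, plus two π bonds — 2 electron domains, sp.
C9 is sp: 2 σ bonds, plus two π bonds, 2 electron-density regions.

C1 sp2, C2 sp2, C3 sp3, C4 sp3, C5 sp3, C6 sp3, C7 sp, C8 sp, C9 sp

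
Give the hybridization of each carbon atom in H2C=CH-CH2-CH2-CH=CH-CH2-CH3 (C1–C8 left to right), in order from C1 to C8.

C1 sp2, C2 sp2, C3 sp3, C4 sp3, C5 sp2, C6 sp2, C7 sp3, C8 sp3

C1: 3 σ bonds, plus one π bond; 3 regions of electron density → sp2.
C2 (3 σ bonds, plus one π bond) has steric number 3: sp2.
C3: 4 σ bonds — 4 electron domains, sp3.
C4: 4 σ bonds — 4 electron domains, sp3.
C5 has 3 σ bonds, plus one π bond: steric number 3 → sp2.
C6 has 3 σ bonds, plus one π bond: steric number 3 → sp2.
C7 — 4 σ bonds. Steric number 4, so sp3.
C8 (4 σ bonds) has steric number 4: sp3.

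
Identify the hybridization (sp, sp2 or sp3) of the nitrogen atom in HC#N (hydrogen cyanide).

The nitrogen atom carries 1 σ bond and 1 lone pair, plus two π bonds, giving a steric number of 2, so it is sp.

sp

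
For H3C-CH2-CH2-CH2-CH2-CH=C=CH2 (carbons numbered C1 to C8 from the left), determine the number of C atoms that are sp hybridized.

C1: sp3
C2: sp3
C3: sp3
C4: sp3
C5: sp3
C6: sp2
C7: sp ✓
C8: sp2
C7 → 1 sp carbon.

1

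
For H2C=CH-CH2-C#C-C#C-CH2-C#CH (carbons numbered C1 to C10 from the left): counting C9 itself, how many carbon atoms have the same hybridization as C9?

6

C9 is sp (two π bonds).
C1: sp2
C2: sp2
C3: sp3
C4: sp ✓
C5: sp ✓
C6: sp ✓
C7: sp ✓
C8: sp3
C9: sp ✓
C10: sp ✓
6 carbons are sp.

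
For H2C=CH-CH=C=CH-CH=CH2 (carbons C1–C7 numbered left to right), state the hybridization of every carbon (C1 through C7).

C1 has 3 σ bonds, plus one π bond: steric number 3 → sp2.
C2 has 3 σ bonds, plus one π bond: steric number 3 → sp2.
C3 — 3 σ bonds, plus one π bond. Steric number 3, so sp2.
C4: 2 σ bonds, plus two π bonds — 2 electron domains, sp.
C5: 3 σ bonds, plus one π bond; 3 regions of electron density → sp2.
C6 carries 3 σ bonds, plus one π bond, giving a steric number of 3, so it is sp2.
C7 has 3 σ bonds, plus one π bond: steric number 3 → sp2.

C1 sp2, C2 sp2, C3 sp2, C4 sp, C5 sp2, C6 sp2, C7 sp2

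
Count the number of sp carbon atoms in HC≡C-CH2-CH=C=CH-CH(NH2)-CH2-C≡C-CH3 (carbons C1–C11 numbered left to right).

C1: sp ✓
C2: sp ✓
C3: sp3
C4: sp2
C5: sp ✓
C6: sp2
C7: sp3
C8: sp3
C9: sp ✓
C10: sp ✓
C11: sp3
C1, C2, C5, C9, C10 → 5 sp carbons.

5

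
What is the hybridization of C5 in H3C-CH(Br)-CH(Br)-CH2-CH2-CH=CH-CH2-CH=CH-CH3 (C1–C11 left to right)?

sp3

C5 (4 σ bonds) has steric number 4: sp3.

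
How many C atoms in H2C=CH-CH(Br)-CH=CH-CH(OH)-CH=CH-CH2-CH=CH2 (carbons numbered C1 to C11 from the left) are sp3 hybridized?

3

C1: sp2
C2: sp2
C3: sp3 ✓
C4: sp2
C5: sp2
C6: sp3 ✓
C7: sp2
C8: sp2
C9: sp3 ✓
C10: sp2
C11: sp2
C3, C6, C9 → 3 sp3 carbons.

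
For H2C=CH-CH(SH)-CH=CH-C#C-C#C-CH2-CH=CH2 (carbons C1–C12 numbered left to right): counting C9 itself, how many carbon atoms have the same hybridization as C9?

4

C9 is sp (two π bonds).
C1: sp2
C2: sp2
C3: sp3
C4: sp2
C5: sp2
C6: sp ✓
C7: sp ✓
C8: sp ✓
C9: sp ✓
C10: sp3
C11: sp2
C12: sp2
4 carbons are sp.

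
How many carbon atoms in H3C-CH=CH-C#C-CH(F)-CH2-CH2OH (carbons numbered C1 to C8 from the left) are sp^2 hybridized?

C1: sp3
C2: sp2 ✓
C3: sp2 ✓
C4: sp
C5: sp
C6: sp3
C7: sp3
C8: sp3
C2, C3 → 2 sp2 carbons.

2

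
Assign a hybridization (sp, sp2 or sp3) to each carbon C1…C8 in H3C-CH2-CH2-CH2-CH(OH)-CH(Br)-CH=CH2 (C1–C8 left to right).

C1 — 4 σ bonds. Steric number 4, so sp3.
C2: 4 σ bonds — 4 electron domains, sp3.
C3: 4 σ bonds; 4 regions of electron density → sp3.
C4 — 4 σ bonds. Steric number 4, so sp3.
C5 is sp3: 4 σ bonds, 4 electron-density regions.
C6: 4 σ bonds — 4 electron domains, sp3.
C7 carries 3 σ bonds, plus one π bond, giving a steric number of 3, so it is sp2.
C8 (3 σ bonds, plus one π bond) has steric number 3: sp2.

C1 sp3, C2 sp3, C3 sp3, C4 sp3, C5 sp3, C6 sp3, C7 sp2, C8 sp2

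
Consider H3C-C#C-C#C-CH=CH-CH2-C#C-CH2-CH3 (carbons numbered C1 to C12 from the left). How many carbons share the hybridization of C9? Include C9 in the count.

C9 is sp (two π bonds).
C1: sp3
C2: sp ✓
C3: sp ✓
C4: sp ✓
C5: sp ✓
C6: sp2
C7: sp2
C8: sp3
C9: sp ✓
C10: sp ✓
C11: sp3
C12: sp3
6 carbons are sp.

6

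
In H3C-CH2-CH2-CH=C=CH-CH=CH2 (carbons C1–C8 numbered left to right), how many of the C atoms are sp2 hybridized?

C1: sp3
C2: sp3
C3: sp3
C4: sp2 ✓
C5: sp
C6: sp2 ✓
C7: sp2 ✓
C8: sp2 ✓
C4, C6, C7, C8 → 4 sp2 carbons.

4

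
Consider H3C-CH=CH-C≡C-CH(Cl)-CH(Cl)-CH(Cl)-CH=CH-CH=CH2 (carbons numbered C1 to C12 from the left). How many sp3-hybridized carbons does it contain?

4

C1: sp3 ✓
C2: sp2
C3: sp2
C4: sp
C5: sp
C6: sp3 ✓
C7: sp3 ✓
C8: sp3 ✓
C9: sp2
C10: sp2
C11: sp2
C12: sp2
C1, C6, C7, C8 → 4 sp3 carbons.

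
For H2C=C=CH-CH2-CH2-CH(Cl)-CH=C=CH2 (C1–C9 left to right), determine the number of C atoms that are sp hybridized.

2

C1: sp2
C2: sp ✓
C3: sp2
C4: sp3
C5: sp3
C6: sp3
C7: sp2
C8: sp ✓
C9: sp2
C2, C8 → 2 sp carbons.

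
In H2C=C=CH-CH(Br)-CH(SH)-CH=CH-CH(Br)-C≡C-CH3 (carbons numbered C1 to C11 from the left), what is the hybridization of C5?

sp³

C5: 4 σ bonds; 4 regions of electron density → sp3.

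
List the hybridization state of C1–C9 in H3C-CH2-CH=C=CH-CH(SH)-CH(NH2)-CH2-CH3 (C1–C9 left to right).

C1 carries 4 σ bonds, giving a steric number of 4, so it is sp3.
C2: 4 σ bonds; 4 regions of electron density → sp3.
C3 is sp2: 3 σ bonds, plus one π bond, 3 electron-density regions.
C4: 2 σ bonds, plus two π bonds — 2 electron domains, sp.
C5: 3 σ bonds, plus one π bond; 3 regions of electron density → sp2.
C6: 4 σ bonds — 4 electron domains, sp3.
C7 has 4 σ bonds: steric number 4 → sp3.
C8 — 4 σ bonds. Steric number 4, so sp3.
C9 has 4 σ bonds: steric number 4 → sp3.

C1 sp3, C2 sp3, C3 sp2, C4 sp, C5 sp2, C6 sp3, C7 sp3, C8 sp3, C9 sp3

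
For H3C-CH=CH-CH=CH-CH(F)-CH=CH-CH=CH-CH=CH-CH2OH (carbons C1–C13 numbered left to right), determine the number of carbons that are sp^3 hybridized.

3

C1: sp3 ✓
C2: sp2
C3: sp2
C4: sp2
C5: sp2
C6: sp3 ✓
C7: sp2
C8: sp2
C9: sp2
C10: sp2
C11: sp2
C12: sp2
C13: sp3 ✓
C1, C6, C13 → 3 sp3 carbons.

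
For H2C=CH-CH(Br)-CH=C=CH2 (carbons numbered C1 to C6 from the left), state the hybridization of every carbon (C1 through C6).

C1 sp2, C2 sp2, C3 sp3, C4 sp2, C5 sp, C6 sp2

C1: 3 σ bonds, plus one π bond; 3 regions of electron density → sp2.
C2: 3 σ bonds, plus one π bond — 3 electron domains, sp2.
C3 carries 4 σ bonds, giving a steric number of 4, so it is sp3.
C4 (3 σ bonds, plus one π bond) has steric number 3: sp2.
C5 (2 σ bonds, plus two π bonds) has steric number 2: sp.
C6 (3 σ bonds, plus one π bond) has steric number 3: sp2.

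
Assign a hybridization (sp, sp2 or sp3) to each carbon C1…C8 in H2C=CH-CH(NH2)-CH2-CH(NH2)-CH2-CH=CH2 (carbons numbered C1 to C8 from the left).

C1 sp2, C2 sp2, C3 sp3, C4 sp3, C5 sp3, C6 sp3, C7 sp2, C8 sp2

C1: 3 σ bonds, plus one π bond; 3 regions of electron density → sp2.
C2 is sp2: 3 σ bonds, plus one π bond, 3 electron-density regions.
C3: 4 σ bonds; 4 regions of electron density → sp3.
C4: 4 σ bonds — 4 electron domains, sp3.
C5 is sp3: 4 σ bonds, 4 electron-density regions.
C6 has 4 σ bonds: steric number 4 → sp3.
C7 is sp2: 3 σ bonds, plus one π bond, 3 electron-density regions.
C8: 3 σ bonds, plus one π bond; 3 regions of electron density → sp2.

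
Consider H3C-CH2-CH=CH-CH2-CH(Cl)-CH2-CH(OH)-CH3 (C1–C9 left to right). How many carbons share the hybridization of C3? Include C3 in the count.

C3 is sp2 (one π bond).
C1: sp3
C2: sp3
C3: sp2 ✓
C4: sp2 ✓
C5: sp3
C6: sp3
C7: sp3
C8: sp3
C9: sp3
2 carbons are sp2.

2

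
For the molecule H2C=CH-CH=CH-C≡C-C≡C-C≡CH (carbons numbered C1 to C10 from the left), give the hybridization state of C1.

sp^2

C1 has 3 σ bonds, plus one π bond: steric number 3 → sp2.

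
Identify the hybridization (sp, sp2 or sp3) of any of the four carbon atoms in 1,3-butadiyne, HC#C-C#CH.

Every carbon is part of a C≡C triple bond: two σ regions → sp.

sp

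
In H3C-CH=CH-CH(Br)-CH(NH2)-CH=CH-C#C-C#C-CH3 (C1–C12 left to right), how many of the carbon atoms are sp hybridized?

4

C1: sp3
C2: sp2
C3: sp2
C4: sp3
C5: sp3
C6: sp2
C7: sp2
C8: sp ✓
C9: sp ✓
C10: sp ✓
C11: sp ✓
C12: sp3
C8, C9, C10, C11 → 4 sp carbons.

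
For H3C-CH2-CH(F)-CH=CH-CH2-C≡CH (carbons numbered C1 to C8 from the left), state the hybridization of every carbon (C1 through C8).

C1 sp3, C2 sp3, C3 sp3, C4 sp2, C5 sp2, C6 sp3, C7 sp, C8 sp

C1 has 4 σ bonds: steric number 4 → sp3.
C2 is sp3: 4 σ bonds, 4 electron-density regions.
C3 (4 σ bonds) has steric number 4: sp3.
C4 carries 3 σ bonds, plus one π bond, giving a steric number of 3, so it is sp2.
C5: 3 σ bonds, plus one π bond; 3 regions of electron density → sp2.
C6: 4 σ bonds — 4 electron domains, sp3.
C7 — 2 σ bonds, plus two π bonds. Steric number 2, so sp.
C8: 2 σ bonds, plus two π bonds — 2 electron domains, sp.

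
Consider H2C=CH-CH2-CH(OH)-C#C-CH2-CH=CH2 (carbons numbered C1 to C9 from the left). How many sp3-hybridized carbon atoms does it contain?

3

C1: sp2
C2: sp2
C3: sp3 ✓
C4: sp3 ✓
C5: sp
C6: sp
C7: sp3 ✓
C8: sp2
C9: sp2
C3, C4, C7 → 3 sp3 carbons.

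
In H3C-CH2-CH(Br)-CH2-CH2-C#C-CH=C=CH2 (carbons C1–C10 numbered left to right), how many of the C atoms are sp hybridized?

C1: sp3
C2: sp3
C3: sp3
C4: sp3
C5: sp3
C6: sp ✓
C7: sp ✓
C8: sp2
C9: sp ✓
C10: sp2
C6, C7, C9 → 3 sp carbons.

3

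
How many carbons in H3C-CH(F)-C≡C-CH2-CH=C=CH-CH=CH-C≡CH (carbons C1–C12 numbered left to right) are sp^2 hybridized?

C1: sp3
C2: sp3
C3: sp
C4: sp
C5: sp3
C6: sp2 ✓
C7: sp
C8: sp2 ✓
C9: sp2 ✓
C10: sp2 ✓
C11: sp
C12: sp
C6, C8, C9, C10 → 4 sp2 carbons.

4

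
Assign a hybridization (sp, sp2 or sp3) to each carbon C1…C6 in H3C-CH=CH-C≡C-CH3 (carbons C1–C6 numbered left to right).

C1 sp3, C2 sp2, C3 sp2, C4 sp, C5 sp, C6 sp3

C1 — 4 σ bonds. Steric number 4, so sp3.
C2 carries 3 σ bonds, plus one π bond, giving a steric number of 3, so it is sp2.
C3: 3 σ bonds, plus one π bond — 3 electron domains, sp2.
C4 carries 2 σ bonds, plus two π bonds, giving a steric number of 2, so it is sp.
C5 (2 σ bonds, plus two π bonds) has steric number 2: sp.
C6 — 4 σ bonds. Steric number 4, so sp3.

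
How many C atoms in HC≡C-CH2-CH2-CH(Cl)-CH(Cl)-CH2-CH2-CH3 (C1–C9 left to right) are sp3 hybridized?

7

C1: sp
C2: sp
C3: sp3 ✓
C4: sp3 ✓
C5: sp3 ✓
C6: sp3 ✓
C7: sp3 ✓
C8: sp3 ✓
C9: sp3 ✓
C3, C4, C5, C6, C7, C8, C9 → 7 sp3 carbons.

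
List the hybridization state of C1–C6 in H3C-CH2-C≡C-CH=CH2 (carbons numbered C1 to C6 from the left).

C1: 4 σ bonds; 4 regions of electron density → sp3.
C2 carries 4 σ bonds, giving a steric number of 4, so it is sp3.
C3 — 2 σ bonds, plus two π bonds. Steric number 2, so sp.
C4: 2 σ bonds, plus two π bonds — 2 electron domains, sp.
C5 (3 σ bonds, plus one π bond) has steric number 3: sp2.
C6: 3 σ bonds, plus one π bond; 3 regions of electron density → sp2.

C1 sp3, C2 sp3, C3 sp, C4 sp, C5 sp2, C6 sp2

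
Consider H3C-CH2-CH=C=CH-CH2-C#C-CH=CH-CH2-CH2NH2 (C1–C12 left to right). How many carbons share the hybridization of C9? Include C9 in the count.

C9 is sp2 (one π bond).
C1: sp3
C2: sp3
C3: sp2 ✓
C4: sp
C5: sp2 ✓
C6: sp3
C7: sp
C8: sp
C9: sp2 ✓
C10: sp2 ✓
C11: sp3
C12: sp3
4 carbons are sp2.

4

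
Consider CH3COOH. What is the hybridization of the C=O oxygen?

The C=O oxygen is sp2: 1 σ bond and 2 lone pairs, plus one π bond, 3 electron-density regions.

sp²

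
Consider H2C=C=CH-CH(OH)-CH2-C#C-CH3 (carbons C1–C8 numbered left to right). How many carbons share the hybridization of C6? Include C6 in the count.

3

C6 is sp (two π bonds).
C1: sp2
C2: sp ✓
C3: sp2
C4: sp3
C5: sp3
C6: sp ✓
C7: sp ✓
C8: sp3
3 carbons are sp.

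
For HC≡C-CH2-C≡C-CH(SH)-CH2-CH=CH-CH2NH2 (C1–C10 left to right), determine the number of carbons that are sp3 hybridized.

4

C1: sp
C2: sp
C3: sp3 ✓
C4: sp
C5: sp
C6: sp3 ✓
C7: sp3 ✓
C8: sp2
C9: sp2
C10: sp3 ✓
C3, C6, C7, C10 → 4 sp3 carbons.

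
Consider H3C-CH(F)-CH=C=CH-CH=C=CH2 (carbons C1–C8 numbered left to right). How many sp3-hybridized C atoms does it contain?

C1: sp3 ✓
C2: sp3 ✓
C3: sp2
C4: sp
C5: sp2
C6: sp2
C7: sp
C8: sp2
C1, C2 → 2 sp3 carbons.

2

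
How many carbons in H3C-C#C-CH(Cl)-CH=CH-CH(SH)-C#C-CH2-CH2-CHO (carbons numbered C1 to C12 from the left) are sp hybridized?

C1: sp3
C2: sp ✓
C3: sp ✓
C4: sp3
C5: sp2
C6: sp2
C7: sp3
C8: sp ✓
C9: sp ✓
C10: sp3
C11: sp3
C12: sp2
C2, C3, C8, C9 → 4 sp carbons.

4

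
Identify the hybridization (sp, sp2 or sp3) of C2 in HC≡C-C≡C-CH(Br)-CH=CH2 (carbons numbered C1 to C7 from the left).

sp

C2 is sp: 2 σ bonds, plus two π bonds, 2 electron-density regions.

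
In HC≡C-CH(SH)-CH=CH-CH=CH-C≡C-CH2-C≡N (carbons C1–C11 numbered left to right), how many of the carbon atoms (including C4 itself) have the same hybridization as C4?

C4 is sp2 (one π bond).
C1: sp
C2: sp
C3: sp3
C4: sp2 ✓
C5: sp2 ✓
C6: sp2 ✓
C7: sp2 ✓
C8: sp
C9: sp
C10: sp3
C11: sp
4 carbons are sp2.

4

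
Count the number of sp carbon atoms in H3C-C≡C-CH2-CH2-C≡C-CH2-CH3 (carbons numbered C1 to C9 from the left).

C1: sp3
C2: sp ✓
C3: sp ✓
C4: sp3
C5: sp3
C6: sp ✓
C7: sp ✓
C8: sp3
C9: sp3
C2, C3, C6, C7 → 4 sp carbons.

4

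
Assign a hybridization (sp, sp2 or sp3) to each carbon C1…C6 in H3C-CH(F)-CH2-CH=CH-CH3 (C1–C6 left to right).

C1 — 4 σ bonds. Steric number 4, so sp3.
C2: 4 σ bonds; 4 regions of electron density → sp3.
C3: 4 σ bonds; 4 regions of electron density → sp3.
C4 — 3 σ bonds, plus one π bond. Steric number 3, so sp2.
C5 carries 3 σ bonds, plus one π bond, giving a steric number of 3, so it is sp2.
C6 has 4 σ bonds: steric number 4 → sp3.

C1 sp3, C2 sp3, C3 sp3, C4 sp2, C5 sp2, C6 sp3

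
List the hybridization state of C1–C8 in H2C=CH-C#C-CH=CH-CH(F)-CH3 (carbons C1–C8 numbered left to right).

C1 sp2, C2 sp2, C3 sp, C4 sp, C5 sp2, C6 sp2, C7 sp3, C8 sp3

C1: 3 σ bonds, plus one π bond; 3 regions of electron density → sp2.
C2 (3 σ bonds, plus one π bond) has steric number 3: sp2.
C3 is sp: 2 σ bonds, plus two π bonds, 2 electron-density regions.
C4 carries 2 σ bonds, plus two π bonds, giving a steric number of 2, so it is sp.
C5 (3 σ bonds, plus one π bond) has steric number 3: sp2.
C6 has 3 σ bonds, plus one π bond: steric number 3 → sp2.
C7 — 4 σ bonds. Steric number 4, so sp3.
C8: 4 σ bonds; 4 regions of electron density → sp3.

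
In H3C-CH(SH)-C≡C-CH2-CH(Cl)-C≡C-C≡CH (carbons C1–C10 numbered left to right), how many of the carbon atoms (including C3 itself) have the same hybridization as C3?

C3 is sp (two π bonds).
C1: sp3
C2: sp3
C3: sp ✓
C4: sp ✓
C5: sp3
C6: sp3
C7: sp ✓
C8: sp ✓
C9: sp ✓
C10: sp ✓
6 carbons are sp.

6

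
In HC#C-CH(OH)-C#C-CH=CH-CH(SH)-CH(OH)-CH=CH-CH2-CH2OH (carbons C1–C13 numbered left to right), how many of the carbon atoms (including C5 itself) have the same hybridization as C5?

C5 is sp (two π bonds).
C1: sp ✓
C2: sp ✓
C3: sp3
C4: sp ✓
C5: sp ✓
C6: sp2
C7: sp2
C8: sp3
C9: sp3
C10: sp2
C11: sp2
C12: sp3
C13: sp3
4 carbons are sp.

4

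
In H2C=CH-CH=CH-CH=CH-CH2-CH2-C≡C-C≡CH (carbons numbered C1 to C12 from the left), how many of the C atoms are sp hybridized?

4

C1: sp2
C2: sp2
C3: sp2
C4: sp2
C5: sp2
C6: sp2
C7: sp3
C8: sp3
C9: sp ✓
C10: sp ✓
C11: sp ✓
C12: sp ✓
C9, C10, C11, C12 → 4 sp carbons.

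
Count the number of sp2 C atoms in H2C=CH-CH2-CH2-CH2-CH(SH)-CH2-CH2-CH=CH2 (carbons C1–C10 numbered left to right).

C1: sp2 ✓
C2: sp2 ✓
C3: sp3
C4: sp3
C5: sp3
C6: sp3
C7: sp3
C8: sp3
C9: sp2 ✓
C10: sp2 ✓
C1, C2, C9, C10 → 4 sp2 carbons.

4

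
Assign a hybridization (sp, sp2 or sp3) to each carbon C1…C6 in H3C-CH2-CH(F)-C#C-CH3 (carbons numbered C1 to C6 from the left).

C1 carries 4 σ bonds, giving a steric number of 4, so it is sp3.
C2 is sp3: 4 σ bonds, 4 electron-density regions.
C3: 4 σ bonds — 4 electron domains, sp3.
C4 has 2 σ bonds, plus two π bonds: steric number 2 → sp.
C5 carries 2 σ bonds, plus two π bonds, giving a steric number of 2, so it is sp.
C6 carries 4 σ bonds, giving a steric number of 4, so it is sp3.

C1 sp3, C2 sp3, C3 sp3, C4 sp, C5 sp, C6 sp3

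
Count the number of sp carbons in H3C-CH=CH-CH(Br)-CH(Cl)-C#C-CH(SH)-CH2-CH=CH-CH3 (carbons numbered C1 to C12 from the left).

C1: sp3
C2: sp2
C3: sp2
C4: sp3
C5: sp3
C6: sp ✓
C7: sp ✓
C8: sp3
C9: sp3
C10: sp2
C11: sp2
C12: sp3
C6, C7 → 2 sp carbons.

2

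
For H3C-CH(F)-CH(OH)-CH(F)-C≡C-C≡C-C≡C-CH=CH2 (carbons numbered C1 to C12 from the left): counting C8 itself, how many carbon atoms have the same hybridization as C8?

C8 is sp (two π bonds).
C1: sp3
C2: sp3
C3: sp3
C4: sp3
C5: sp ✓
C6: sp ✓
C7: sp ✓
C8: sp ✓
C9: sp ✓
C10: sp ✓
C11: sp2
C12: sp2
6 carbons are sp.

6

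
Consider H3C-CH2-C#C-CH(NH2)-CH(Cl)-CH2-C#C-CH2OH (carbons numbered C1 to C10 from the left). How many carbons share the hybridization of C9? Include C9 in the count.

4

C9 is sp (two π bonds).
C1: sp3
C2: sp3
C3: sp ✓
C4: sp ✓
C5: sp3
C6: sp3
C7: sp3
C8: sp ✓
C9: sp ✓
C10: sp3
4 carbons are sp.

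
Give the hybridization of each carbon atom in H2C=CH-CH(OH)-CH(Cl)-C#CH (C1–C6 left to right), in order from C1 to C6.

C1 has 3 σ bonds, plus one π bond: steric number 3 → sp2.
C2 carries 3 σ bonds, plus one π bond, giving a steric number of 3, so it is sp2.
C3: 4 σ bonds — 4 electron domains, sp3.
C4 (4 σ bonds) has steric number 4: sp3.
C5: 2 σ bonds, plus two π bonds — 2 electron domains, sp.
C6 is sp: 2 σ bonds, plus two π bonds, 2 electron-density regions.

C1 sp2, C2 sp2, C3 sp3, C4 sp3, C5 sp, C6 sp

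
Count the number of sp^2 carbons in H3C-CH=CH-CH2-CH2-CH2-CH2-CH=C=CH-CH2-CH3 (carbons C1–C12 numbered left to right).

C1: sp3
C2: sp2 ✓
C3: sp2 ✓
C4: sp3
C5: sp3
C6: sp3
C7: sp3
C8: sp2 ✓
C9: sp
C10: sp2 ✓
C11: sp3
C12: sp3
C2, C3, C8, C10 → 4 sp2 carbons.

4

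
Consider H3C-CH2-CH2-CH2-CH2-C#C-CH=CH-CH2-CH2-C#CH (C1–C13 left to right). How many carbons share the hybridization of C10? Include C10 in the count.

7

C10 is sp3 (only σ bonds).
C1: sp3 ✓
C2: sp3 ✓
C3: sp3 ✓
C4: sp3 ✓
C5: sp3 ✓
C6: sp
C7: sp
C8: sp2
C9: sp2
C10: sp3 ✓
C11: sp3 ✓
C12: sp
C13: sp
7 carbons are sp3.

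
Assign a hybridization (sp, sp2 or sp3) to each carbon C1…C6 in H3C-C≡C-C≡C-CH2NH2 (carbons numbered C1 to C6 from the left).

C1 sp3, C2 sp, C3 sp, C4 sp, C5 sp, C6 sp3

C1 (4 σ bonds) has steric number 4: sp3.
C2 is sp: 2 σ bonds, plus two π bonds, 2 electron-density regions.
C3 carries 2 σ bonds, plus two π bonds, giving a steric number of 2, so it is sp.
C4 has 2 σ bonds, plus two π bonds: steric number 2 → sp.
C5 is sp: 2 σ bonds, plus two π bonds, 2 electron-density regions.
C6: 4 σ bonds; 4 regions of electron density → sp3.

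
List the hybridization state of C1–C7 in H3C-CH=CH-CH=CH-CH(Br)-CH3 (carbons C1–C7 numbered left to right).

C1: 4 σ bonds; 4 regions of electron density → sp3.
C2 has 3 σ bonds, plus one π bond: steric number 3 → sp2.
C3: 3 σ bonds, plus one π bond; 3 regions of electron density → sp2.
C4: 3 σ bonds, plus one π bond — 3 electron domains, sp2.
C5: 3 σ bonds, plus one π bond — 3 electron domains, sp2.
C6: 4 σ bonds; 4 regions of electron density → sp3.
C7 carries 4 σ bonds, giving a steric number of 4, so it is sp3.

C1 sp3, C2 sp2, C3 sp2, C4 sp2, C5 sp2, C6 sp3, C7 sp3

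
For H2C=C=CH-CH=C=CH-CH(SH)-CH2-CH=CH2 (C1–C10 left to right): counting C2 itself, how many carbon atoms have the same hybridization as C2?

C2 is sp (two π bonds).
C1: sp2
C2: sp ✓
C3: sp2
C4: sp2
C5: sp ✓
C6: sp2
C7: sp3
C8: sp3
C9: sp2
C10: sp2
2 carbons are sp.

2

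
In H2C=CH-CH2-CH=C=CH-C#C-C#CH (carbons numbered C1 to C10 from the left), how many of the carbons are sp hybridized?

C1: sp2
C2: sp2
C3: sp3
C4: sp2
C5: sp ✓
C6: sp2
C7: sp ✓
C8: sp ✓
C9: sp ✓
C10: sp ✓
C5, C7, C8, C9, C10 → 5 sp carbons.

5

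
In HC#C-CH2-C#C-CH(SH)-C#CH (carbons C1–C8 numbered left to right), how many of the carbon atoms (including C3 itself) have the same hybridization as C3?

C3 is sp3 (only σ bonds).
C1: sp
C2: sp
C3: sp3 ✓
C4: sp
C5: sp
C6: sp3 ✓
C7: sp
C8: sp
2 carbons are sp3.

2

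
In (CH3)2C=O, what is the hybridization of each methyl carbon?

sp3

Each methyl carbon is sp3: 4 σ bonds, 4 electron-density regions.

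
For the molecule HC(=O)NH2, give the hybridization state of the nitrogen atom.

sp2

Amide resonance delocalises the N lone pair; N is planar sp2.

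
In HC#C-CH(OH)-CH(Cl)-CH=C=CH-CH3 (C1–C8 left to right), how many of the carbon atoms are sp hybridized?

3

C1: sp ✓
C2: sp ✓
C3: sp3
C4: sp3
C5: sp2
C6: sp ✓
C7: sp2
C8: sp3
C1, C2, C6 → 3 sp carbons.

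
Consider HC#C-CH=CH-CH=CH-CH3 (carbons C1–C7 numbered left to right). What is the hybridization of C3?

sp^2

C3: 3 σ bonds, plus one π bond; 3 regions of electron density → sp2.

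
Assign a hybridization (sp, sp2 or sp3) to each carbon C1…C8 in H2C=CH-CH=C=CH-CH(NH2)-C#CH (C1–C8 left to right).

C1 is sp2: 3 σ bonds, plus one π bond, 3 electron-density regions.
C2 — 3 σ bonds, plus one π bond. Steric number 3, so sp2.
C3: 3 σ bonds, plus one π bond; 3 regions of electron density → sp2.
C4: 2 σ bonds, plus two π bonds; 2 regions of electron density → sp.
C5 has 3 σ bonds, plus one π bond: steric number 3 → sp2.
C6 (4 σ bonds) has steric number 4: sp3.
C7 — 2 σ bonds, plus two π bonds. Steric number 2, so sp.
C8 — 2 σ bonds, plus two π bonds. Steric number 2, so sp.

C1 sp2, C2 sp2, C3 sp2, C4 sp, C5 sp2, C6 sp3, C7 sp, C8 sp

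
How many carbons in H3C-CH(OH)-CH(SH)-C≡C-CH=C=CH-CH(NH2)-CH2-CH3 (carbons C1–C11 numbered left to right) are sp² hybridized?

C1: sp3
C2: sp3
C3: sp3
C4: sp
C5: sp
C6: sp2 ✓
C7: sp
C8: sp2 ✓
C9: sp3
C10: sp3
C11: sp3
C6, C8 → 2 sp2 carbons.

2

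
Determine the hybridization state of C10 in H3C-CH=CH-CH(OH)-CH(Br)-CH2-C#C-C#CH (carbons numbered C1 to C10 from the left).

sp

C10 — 2 σ bonds, plus two π bonds. Steric number 2, so sp.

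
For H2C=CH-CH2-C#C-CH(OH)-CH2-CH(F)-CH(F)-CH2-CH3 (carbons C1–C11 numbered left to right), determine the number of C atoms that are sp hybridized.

2

C1: sp2
C2: sp2
C3: sp3
C4: sp ✓
C5: sp ✓
C6: sp3
C7: sp3
C8: sp3
C9: sp3
C10: sp3
C11: sp3
C4, C5 → 2 sp carbons.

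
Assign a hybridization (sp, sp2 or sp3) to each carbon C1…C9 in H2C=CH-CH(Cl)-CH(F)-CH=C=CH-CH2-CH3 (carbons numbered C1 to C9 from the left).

C1 — 3 σ bonds, plus one π bond. Steric number 3, so sp2.
C2 carries 3 σ bonds, plus one π bond, giving a steric number of 3, so it is sp2.
C3 — 4 σ bonds. Steric number 4, so sp3.
C4 has 4 σ bonds: steric number 4 → sp3.
C5: 3 σ bonds, plus one π bond; 3 regions of electron density → sp2.
C6 (2 σ bonds, plus two π bonds) has steric number 2: sp.
C7 is sp2: 3 σ bonds, plus one π bond, 3 electron-density regions.
C8 (4 σ bonds) has steric number 4: sp3.
C9 (4 σ bonds) has steric number 4: sp3.

C1 sp2, C2 sp2, C3 sp3, C4 sp3, C5 sp2, C6 sp, C7 sp2, C8 sp3, C9 sp3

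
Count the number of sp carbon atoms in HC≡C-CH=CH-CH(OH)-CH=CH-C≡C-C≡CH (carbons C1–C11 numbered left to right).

6

C1: sp ✓
C2: sp ✓
C3: sp2
C4: sp2
C5: sp3
C6: sp2
C7: sp2
C8: sp ✓
C9: sp ✓
C10: sp ✓
C11: sp ✓
C1, C2, C8, C9, C10, C11 → 6 sp carbons.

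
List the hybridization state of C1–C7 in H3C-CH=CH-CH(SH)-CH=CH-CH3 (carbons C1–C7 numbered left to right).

C1 sp3, C2 sp2, C3 sp2, C4 sp3, C5 sp2, C6 sp2, C7 sp3

C1: 4 σ bonds; 4 regions of electron density → sp3.
C2 (3 σ bonds, plus one π bond) has steric number 3: sp2.
C3 — 3 σ bonds, plus one π bond. Steric number 3, so sp2.
C4 (4 σ bonds) has steric number 4: sp3.
C5 has 3 σ bonds, plus one π bond: steric number 3 → sp2.
C6 (3 σ bonds, plus one π bond) has steric number 3: sp2.
C7 has 4 σ bonds: steric number 4 → sp3.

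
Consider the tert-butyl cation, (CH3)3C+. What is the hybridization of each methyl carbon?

sp³

Each methyl carbon (4 σ bonds) has steric number 4: sp3.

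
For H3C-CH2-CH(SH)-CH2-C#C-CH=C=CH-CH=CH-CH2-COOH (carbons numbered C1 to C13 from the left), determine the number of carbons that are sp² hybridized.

C1: sp3
C2: sp3
C3: sp3
C4: sp3
C5: sp
C6: sp
C7: sp2 ✓
C8: sp
C9: sp2 ✓
C10: sp2 ✓
C11: sp2 ✓
C12: sp3
C13: sp2 ✓
C7, C9, C10, C11, C13 → 5 sp2 carbons.

5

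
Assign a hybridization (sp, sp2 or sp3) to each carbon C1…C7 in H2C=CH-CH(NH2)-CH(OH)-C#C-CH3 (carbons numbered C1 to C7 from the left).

C1 sp2, C2 sp2, C3 sp3, C4 sp3, C5 sp, C6 sp, C7 sp3

C1 (3 σ bonds, plus one π bond) has steric number 3: sp2.
C2 has 3 σ bonds, plus one π bond: steric number 3 → sp2.
C3 (4 σ bonds) has steric number 4: sp3.
C4 is sp3: 4 σ bonds, 4 electron-density regions.
C5 is sp: 2 σ bonds, plus two π bonds, 2 electron-density regions.
C6 (2 σ bonds, plus two π bonds) has steric number 2: sp.
C7: 4 σ bonds; 4 regions of electron density → sp3.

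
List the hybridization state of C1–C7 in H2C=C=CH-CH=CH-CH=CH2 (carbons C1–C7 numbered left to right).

C1 sp2, C2 sp, C3 sp2, C4 sp2, C5 sp2, C6 sp2, C7 sp2

C1 is sp2: 3 σ bonds, plus one π bond, 3 electron-density regions.
C2 — 2 σ bonds, plus two π bonds. Steric number 2, so sp.
C3 (3 σ bonds, plus one π bond) has steric number 3: sp2.
C4 (3 σ bonds, plus one π bond) has steric number 3: sp2.
C5 — 3 σ bonds, plus one π bond. Steric number 3, so sp2.
C6: 3 σ bonds, plus one π bond — 3 electron domains, sp2.
C7 (3 σ bonds, plus one π bond) has steric number 3: sp2.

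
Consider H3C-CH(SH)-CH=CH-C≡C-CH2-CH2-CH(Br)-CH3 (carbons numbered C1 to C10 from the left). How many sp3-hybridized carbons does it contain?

C1: sp3 ✓
C2: sp3 ✓
C3: sp2
C4: sp2
C5: sp
C6: sp
C7: sp3 ✓
C8: sp3 ✓
C9: sp3 ✓
C10: sp3 ✓
C1, C2, C7, C8, C9, C10 → 6 sp3 carbons.

6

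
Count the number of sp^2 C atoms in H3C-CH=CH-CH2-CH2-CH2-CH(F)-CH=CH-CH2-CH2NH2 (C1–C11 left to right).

C1: sp3
C2: sp2 ✓
C3: sp2 ✓
C4: sp3
C5: sp3
C6: sp3
C7: sp3
C8: sp2 ✓
C9: sp2 ✓
C10: sp3
C11: sp3
C2, C3, C8, C9 → 4 sp2 carbons.

4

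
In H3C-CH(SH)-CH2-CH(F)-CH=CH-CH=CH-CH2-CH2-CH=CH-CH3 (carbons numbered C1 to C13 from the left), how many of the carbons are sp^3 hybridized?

7

C1: sp3 ✓
C2: sp3 ✓
C3: sp3 ✓
C4: sp3 ✓
C5: sp2
C6: sp2
C7: sp2
C8: sp2
C9: sp3 ✓
C10: sp3 ✓
C11: sp2
C12: sp2
C13: sp3 ✓
C1, C2, C3, C4, C9, C10, C13 → 7 sp3 carbons.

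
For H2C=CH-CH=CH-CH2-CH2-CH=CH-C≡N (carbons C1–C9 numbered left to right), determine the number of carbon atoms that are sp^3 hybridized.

C1: sp2
C2: sp2
C3: sp2
C4: sp2
C5: sp3 ✓
C6: sp3 ✓
C7: sp2
C8: sp2
C9: sp
C5, C6 → 2 sp3 carbons.

2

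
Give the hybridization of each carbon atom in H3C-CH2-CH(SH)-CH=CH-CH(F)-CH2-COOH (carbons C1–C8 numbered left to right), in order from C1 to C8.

C1 sp3, C2 sp3, C3 sp3, C4 sp2, C5 sp2, C6 sp3, C7 sp3, C8 sp2

C1 is sp3: 4 σ bonds, 4 electron-density regions.
C2: 4 σ bonds — 4 electron domains, sp3.
C3: 4 σ bonds — 4 electron domains, sp3.
C4 — 3 σ bonds, plus one π bond. Steric number 3, so sp2.
C5: 3 σ bonds, plus one π bond — 3 electron domains, sp2.
C6 — 4 σ bonds. Steric number 4, so sp3.
C7: 4 σ bonds — 4 electron domains, sp3.
C8: 3 σ bonds, plus one π bond; 3 regions of electron density → sp2.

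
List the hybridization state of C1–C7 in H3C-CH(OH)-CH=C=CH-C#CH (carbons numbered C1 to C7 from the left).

C1 sp3, C2 sp3, C3 sp2, C4 sp, C5 sp2, C6 sp, C7 sp

C1: 4 σ bonds; 4 regions of electron density → sp3.
C2 has 4 σ bonds: steric number 4 → sp3.
C3 carries 3 σ bonds, plus one π bond, giving a steric number of 3, so it is sp2.
C4 carries 2 σ bonds, plus two π bonds, giving a steric number of 2, so it is sp.
C5 carries 3 σ bonds, plus one π bond, giving a steric number of 3, so it is sp2.
C6 (2 σ bonds, plus two π bonds) has steric number 2: sp.
C7 is sp: 2 σ bonds, plus two π bonds, 2 electron-density regions.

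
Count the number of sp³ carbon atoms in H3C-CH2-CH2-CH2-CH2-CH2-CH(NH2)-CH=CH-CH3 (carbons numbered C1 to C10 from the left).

C1: sp3 ✓
C2: sp3 ✓
C3: sp3 ✓
C4: sp3 ✓
C5: sp3 ✓
C6: sp3 ✓
C7: sp3 ✓
C8: sp2
C9: sp2
C10: sp3 ✓
C1, C2, C3, C4, C5, C6, C7, C10 → 8 sp3 carbons.

8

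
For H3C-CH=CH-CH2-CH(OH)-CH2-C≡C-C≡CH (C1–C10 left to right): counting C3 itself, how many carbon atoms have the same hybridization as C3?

2

C3 is sp2 (one π bond).
C1: sp3
C2: sp2 ✓
C3: sp2 ✓
C4: sp3
C5: sp3
C6: sp3
C7: sp
C8: sp
C9: sp
C10: sp
2 carbons are sp2.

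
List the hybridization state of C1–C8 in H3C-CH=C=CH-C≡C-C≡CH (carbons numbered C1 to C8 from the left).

C1: 4 σ bonds; 4 regions of electron density → sp3.
C2 — 3 σ bonds, plus one π bond. Steric number 3, so sp2.
C3: 2 σ bonds, plus two π bonds — 2 electron domains, sp.
C4 carries 3 σ bonds, plus one π bond, giving a steric number of 3, so it is sp2.
C5 carries 2 σ bonds, plus two π bonds, giving a steric number of 2, so it is sp.
C6 is sp: 2 σ bonds, plus two π bonds, 2 electron-density regions.
C7: 2 σ bonds, plus two π bonds; 2 regions of electron density → sp.
C8: 2 σ bonds, plus two π bonds — 2 electron domains, sp.

C1 sp3, C2 sp2, C3 sp, C4 sp2, C5 sp, C6 sp, C7 sp, C8 sp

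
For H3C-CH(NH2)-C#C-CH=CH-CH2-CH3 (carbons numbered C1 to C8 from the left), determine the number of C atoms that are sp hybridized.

2

C1: sp3
C2: sp3
C3: sp ✓
C4: sp ✓
C5: sp2
C6: sp2
C7: sp3
C8: sp3
C3, C4 → 2 sp carbons.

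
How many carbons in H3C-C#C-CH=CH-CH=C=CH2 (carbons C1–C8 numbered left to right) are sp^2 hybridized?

4

C1: sp3
C2: sp
C3: sp
C4: sp2 ✓
C5: sp2 ✓
C6: sp2 ✓
C7: sp
C8: sp2 ✓
C4, C5, C6, C8 → 4 sp2 carbons.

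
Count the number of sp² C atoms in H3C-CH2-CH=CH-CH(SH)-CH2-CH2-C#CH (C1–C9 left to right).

C1: sp3
C2: sp3
C3: sp2 ✓
C4: sp2 ✓
C5: sp3
C6: sp3
C7: sp3
C8: sp
C9: sp
C3, C4 → 2 sp2 carbons.

2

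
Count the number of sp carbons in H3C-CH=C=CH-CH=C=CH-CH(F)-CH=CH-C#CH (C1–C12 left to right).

4

C1: sp3
C2: sp2
C3: sp ✓
C4: sp2
C5: sp2
C6: sp ✓
C7: sp2
C8: sp3
C9: sp2
C10: sp2
C11: sp ✓
C12: sp ✓
C3, C6, C11, C12 → 4 sp carbons.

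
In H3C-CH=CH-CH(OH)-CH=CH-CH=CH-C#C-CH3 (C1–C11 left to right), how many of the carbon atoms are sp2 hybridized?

C1: sp3
C2: sp2 ✓
C3: sp2 ✓
C4: sp3
C5: sp2 ✓
C6: sp2 ✓
C7: sp2 ✓
C8: sp2 ✓
C9: sp
C10: sp
C11: sp3
C2, C3, C5, C6, C7, C8 → 6 sp2 carbons.

6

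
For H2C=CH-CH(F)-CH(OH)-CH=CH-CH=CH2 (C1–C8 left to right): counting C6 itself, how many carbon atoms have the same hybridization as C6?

C6 is sp2 (one π bond).
C1: sp2 ✓
C2: sp2 ✓
C3: sp3
C4: sp3
C5: sp2 ✓
C6: sp2 ✓
C7: sp2 ✓
C8: sp2 ✓
6 carbons are sp2.

6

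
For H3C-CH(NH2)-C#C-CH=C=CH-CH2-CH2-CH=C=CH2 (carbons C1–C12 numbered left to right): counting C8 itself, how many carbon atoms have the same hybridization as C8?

C8 is sp3 (only σ bonds).
C1: sp3 ✓
C2: sp3 ✓
C3: sp
C4: sp
C5: sp2
C6: sp
C7: sp2
C8: sp3 ✓
C9: sp3 ✓
C10: sp2
C11: sp
C12: sp2
4 carbons are sp3.

4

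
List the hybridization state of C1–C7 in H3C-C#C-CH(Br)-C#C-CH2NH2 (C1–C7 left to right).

C1 (4 σ bonds) has steric number 4: sp3.
C2 carries 2 σ bonds, plus two π bonds, giving a steric number of 2, so it is sp.
C3 — 2 σ bonds, plus two π bonds. Steric number 2, so sp.
C4: 4 σ bonds; 4 regions of electron density → sp3.
C5 is sp: 2 σ bonds, plus two π bonds, 2 electron-density regions.
C6: 2 σ bonds, plus two π bonds; 2 regions of electron density → sp.
C7: 4 σ bonds; 4 regions of electron density → sp3.

C1 sp3, C2 sp, C3 sp, C4 sp3, C5 sp, C6 sp, C7 sp3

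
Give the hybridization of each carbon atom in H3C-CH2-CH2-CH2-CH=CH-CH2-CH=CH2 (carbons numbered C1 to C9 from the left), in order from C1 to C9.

C1: 4 σ bonds; 4 regions of electron density → sp3.
C2 is sp3: 4 σ bonds, 4 electron-density regions.
C3 — 4 σ bonds. Steric number 4, so sp3.
C4 is sp3: 4 σ bonds, 4 electron-density regions.
C5: 3 σ bonds, plus one π bond; 3 regions of electron density → sp2.
C6 is sp2: 3 σ bonds, plus one π bond, 3 electron-density regions.
C7 is sp3: 4 σ bonds, 4 electron-density regions.
C8 — 3 σ bonds, plus one π bond. Steric number 3, so sp2.
C9 — 3 σ bonds, plus one π bond. Steric number 3, so sp2.

C1 sp3, C2 sp3, C3 sp3, C4 sp3, C5 sp2, C6 sp2, C7 sp3, C8 sp2, C9 sp2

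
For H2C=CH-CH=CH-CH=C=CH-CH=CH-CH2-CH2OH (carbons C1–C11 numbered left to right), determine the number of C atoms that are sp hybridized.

1

C1: sp2
C2: sp2
C3: sp2
C4: sp2
C5: sp2
C6: sp ✓
C7: sp2
C8: sp2
C9: sp2
C10: sp3
C11: sp3
C6 → 1 sp carbon.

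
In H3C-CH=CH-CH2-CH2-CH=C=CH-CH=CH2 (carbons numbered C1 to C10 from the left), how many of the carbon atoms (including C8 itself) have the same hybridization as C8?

C8 is sp2 (one π bond).
C1: sp3
C2: sp2 ✓
C3: sp2 ✓
C4: sp3
C5: sp3
C6: sp2 ✓
C7: sp
C8: sp2 ✓
C9: sp2 ✓
C10: sp2 ✓
6 carbons are sp2.

6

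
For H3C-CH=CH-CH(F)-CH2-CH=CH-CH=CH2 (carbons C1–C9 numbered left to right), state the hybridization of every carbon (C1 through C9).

C1 sp3, C2 sp2, C3 sp2, C4 sp3, C5 sp3, C6 sp2, C7 sp2, C8 sp2, C9 sp2

C1 — 4 σ bonds. Steric number 4, so sp3.
C2 (3 σ bonds, plus one π bond) has steric number 3: sp2.
C3 — 3 σ bonds, plus one π bond. Steric number 3, so sp2.
C4 has 4 σ bonds: steric number 4 → sp3.
C5 has 4 σ bonds: steric number 4 → sp3.
C6: 3 σ bonds, plus one π bond — 3 electron domains, sp2.
C7: 3 σ bonds, plus one π bond — 3 electron domains, sp2.
C8 — 3 σ bonds, plus one π bond. Steric number 3, so sp2.
C9: 3 σ bonds, plus one π bond; 3 regions of electron density → sp2.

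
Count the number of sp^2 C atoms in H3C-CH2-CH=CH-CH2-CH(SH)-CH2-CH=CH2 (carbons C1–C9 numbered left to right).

4

C1: sp3
C2: sp3
C3: sp2 ✓
C4: sp2 ✓
C5: sp3
C6: sp3
C7: sp3
C8: sp2 ✓
C9: sp2 ✓
C3, C4, C8, C9 → 4 sp2 carbons.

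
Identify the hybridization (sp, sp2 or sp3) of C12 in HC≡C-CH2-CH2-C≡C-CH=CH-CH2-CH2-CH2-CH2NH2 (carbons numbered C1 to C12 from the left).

C12: 4 σ bonds — 4 electron domains, sp3.

sp^3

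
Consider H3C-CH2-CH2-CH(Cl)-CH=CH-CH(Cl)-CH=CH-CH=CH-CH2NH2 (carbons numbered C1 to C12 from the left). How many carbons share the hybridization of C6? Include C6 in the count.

C6 is sp2 (one π bond).
C1: sp3
C2: sp3
C3: sp3
C4: sp3
C5: sp2 ✓
C6: sp2 ✓
C7: sp3
C8: sp2 ✓
C9: sp2 ✓
C10: sp2 ✓
C11: sp2 ✓
C12: sp3
6 carbons are sp2.

6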